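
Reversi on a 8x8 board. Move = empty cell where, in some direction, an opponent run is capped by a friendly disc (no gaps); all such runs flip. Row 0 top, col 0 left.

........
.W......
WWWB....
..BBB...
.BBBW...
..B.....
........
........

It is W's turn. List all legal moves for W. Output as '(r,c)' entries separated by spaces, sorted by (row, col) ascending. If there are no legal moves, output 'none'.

(1,2): no bracket -> illegal
(1,3): no bracket -> illegal
(1,4): no bracket -> illegal
(2,4): flips 2 -> legal
(2,5): no bracket -> illegal
(3,0): no bracket -> illegal
(3,1): no bracket -> illegal
(3,5): no bracket -> illegal
(4,0): flips 3 -> legal
(4,5): no bracket -> illegal
(5,0): no bracket -> illegal
(5,1): no bracket -> illegal
(5,3): no bracket -> illegal
(5,4): flips 2 -> legal
(6,1): no bracket -> illegal
(6,2): flips 3 -> legal
(6,3): no bracket -> illegal

Answer: (2,4) (4,0) (5,4) (6,2)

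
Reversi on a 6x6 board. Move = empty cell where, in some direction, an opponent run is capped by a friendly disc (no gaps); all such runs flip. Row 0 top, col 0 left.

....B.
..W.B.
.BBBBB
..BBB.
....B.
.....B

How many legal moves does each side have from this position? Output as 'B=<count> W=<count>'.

-- B to move --
(0,1): flips 1 -> legal
(0,2): flips 1 -> legal
(0,3): flips 1 -> legal
(1,1): no bracket -> illegal
(1,3): no bracket -> illegal
B mobility = 3
-- W to move --
(0,3): no bracket -> illegal
(0,5): no bracket -> illegal
(1,0): no bracket -> illegal
(1,1): no bracket -> illegal
(1,3): no bracket -> illegal
(1,5): no bracket -> illegal
(2,0): no bracket -> illegal
(3,0): flips 1 -> legal
(3,1): no bracket -> illegal
(3,5): no bracket -> illegal
(4,1): no bracket -> illegal
(4,2): flips 2 -> legal
(4,3): no bracket -> illegal
(4,5): flips 2 -> legal
(5,3): no bracket -> illegal
(5,4): no bracket -> illegal
W mobility = 3

Answer: B=3 W=3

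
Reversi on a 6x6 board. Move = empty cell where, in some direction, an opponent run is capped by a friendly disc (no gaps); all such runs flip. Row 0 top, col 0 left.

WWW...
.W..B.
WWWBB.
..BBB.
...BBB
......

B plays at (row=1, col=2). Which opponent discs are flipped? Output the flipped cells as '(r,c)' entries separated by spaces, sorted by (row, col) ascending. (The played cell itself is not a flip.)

Answer: (2,2)

Derivation:
Dir NW: opp run (0,1), next=edge -> no flip
Dir N: opp run (0,2), next=edge -> no flip
Dir NE: first cell '.' (not opp) -> no flip
Dir W: opp run (1,1), next='.' -> no flip
Dir E: first cell '.' (not opp) -> no flip
Dir SW: opp run (2,1), next='.' -> no flip
Dir S: opp run (2,2) capped by B -> flip
Dir SE: first cell 'B' (not opp) -> no flip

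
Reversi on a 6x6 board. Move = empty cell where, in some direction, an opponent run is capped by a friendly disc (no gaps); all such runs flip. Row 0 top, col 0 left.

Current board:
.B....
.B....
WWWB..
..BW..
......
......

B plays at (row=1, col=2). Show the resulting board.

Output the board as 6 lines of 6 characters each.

Answer: .B....
.BB...
WWBB..
..BW..
......
......

Derivation:
Place B at (1,2); scan 8 dirs for brackets.
Dir NW: first cell 'B' (not opp) -> no flip
Dir N: first cell '.' (not opp) -> no flip
Dir NE: first cell '.' (not opp) -> no flip
Dir W: first cell 'B' (not opp) -> no flip
Dir E: first cell '.' (not opp) -> no flip
Dir SW: opp run (2,1), next='.' -> no flip
Dir S: opp run (2,2) capped by B -> flip
Dir SE: first cell 'B' (not opp) -> no flip
All flips: (2,2)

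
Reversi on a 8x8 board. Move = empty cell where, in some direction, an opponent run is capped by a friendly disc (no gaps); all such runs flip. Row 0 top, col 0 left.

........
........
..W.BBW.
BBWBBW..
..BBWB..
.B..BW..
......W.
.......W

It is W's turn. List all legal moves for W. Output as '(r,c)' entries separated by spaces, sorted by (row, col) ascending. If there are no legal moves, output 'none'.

(1,3): flips 1 -> legal
(1,4): flips 2 -> legal
(1,5): flips 1 -> legal
(1,6): no bracket -> illegal
(2,0): no bracket -> illegal
(2,1): no bracket -> illegal
(2,3): flips 2 -> legal
(3,6): no bracket -> illegal
(4,0): flips 1 -> legal
(4,1): flips 2 -> legal
(4,6): flips 1 -> legal
(5,0): no bracket -> illegal
(5,2): flips 1 -> legal
(5,3): flips 1 -> legal
(5,6): no bracket -> illegal
(6,0): no bracket -> illegal
(6,1): no bracket -> illegal
(6,2): no bracket -> illegal
(6,3): no bracket -> illegal
(6,4): flips 1 -> legal
(6,5): flips 2 -> legal

Answer: (1,3) (1,4) (1,5) (2,3) (4,0) (4,1) (4,6) (5,2) (5,3) (6,4) (6,5)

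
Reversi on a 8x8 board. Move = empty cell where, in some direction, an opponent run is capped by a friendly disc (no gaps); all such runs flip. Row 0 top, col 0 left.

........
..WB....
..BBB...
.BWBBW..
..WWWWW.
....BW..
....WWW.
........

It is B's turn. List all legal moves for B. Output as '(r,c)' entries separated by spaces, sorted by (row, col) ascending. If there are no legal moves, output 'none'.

(0,1): flips 1 -> legal
(0,2): flips 1 -> legal
(0,3): no bracket -> illegal
(1,1): flips 1 -> legal
(2,1): flips 2 -> legal
(2,5): no bracket -> illegal
(2,6): no bracket -> illegal
(3,6): flips 2 -> legal
(3,7): no bracket -> illegal
(4,1): flips 1 -> legal
(4,7): no bracket -> illegal
(5,1): flips 1 -> legal
(5,2): flips 3 -> legal
(5,3): flips 2 -> legal
(5,6): flips 2 -> legal
(5,7): flips 2 -> legal
(6,3): no bracket -> illegal
(6,7): no bracket -> illegal
(7,3): no bracket -> illegal
(7,4): flips 1 -> legal
(7,5): no bracket -> illegal
(7,6): flips 1 -> legal
(7,7): flips 3 -> legal

Answer: (0,1) (0,2) (1,1) (2,1) (3,6) (4,1) (5,1) (5,2) (5,3) (5,6) (5,7) (7,4) (7,6) (7,7)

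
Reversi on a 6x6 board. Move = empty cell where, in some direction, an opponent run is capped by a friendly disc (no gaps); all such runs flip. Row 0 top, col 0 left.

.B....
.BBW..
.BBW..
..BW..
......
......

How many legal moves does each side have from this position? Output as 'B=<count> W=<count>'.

Answer: B=5 W=5

Derivation:
-- B to move --
(0,2): no bracket -> illegal
(0,3): no bracket -> illegal
(0,4): flips 1 -> legal
(1,4): flips 2 -> legal
(2,4): flips 1 -> legal
(3,4): flips 2 -> legal
(4,2): no bracket -> illegal
(4,3): no bracket -> illegal
(4,4): flips 1 -> legal
B mobility = 5
-- W to move --
(0,0): flips 2 -> legal
(0,2): no bracket -> illegal
(0,3): no bracket -> illegal
(1,0): flips 2 -> legal
(2,0): flips 2 -> legal
(3,0): no bracket -> illegal
(3,1): flips 2 -> legal
(4,1): flips 1 -> legal
(4,2): no bracket -> illegal
(4,3): no bracket -> illegal
W mobility = 5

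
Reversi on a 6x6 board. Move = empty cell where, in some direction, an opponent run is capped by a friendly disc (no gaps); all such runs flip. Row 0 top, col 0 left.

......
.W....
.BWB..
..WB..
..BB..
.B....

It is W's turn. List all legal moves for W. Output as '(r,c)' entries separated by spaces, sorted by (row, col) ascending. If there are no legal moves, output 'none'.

Answer: (1,0) (1,4) (2,0) (2,4) (3,1) (3,4) (4,4) (5,2) (5,4)

Derivation:
(1,0): flips 1 -> legal
(1,2): no bracket -> illegal
(1,3): no bracket -> illegal
(1,4): flips 1 -> legal
(2,0): flips 1 -> legal
(2,4): flips 1 -> legal
(3,0): no bracket -> illegal
(3,1): flips 1 -> legal
(3,4): flips 1 -> legal
(4,0): no bracket -> illegal
(4,1): no bracket -> illegal
(4,4): flips 1 -> legal
(5,0): no bracket -> illegal
(5,2): flips 1 -> legal
(5,3): no bracket -> illegal
(5,4): flips 1 -> legal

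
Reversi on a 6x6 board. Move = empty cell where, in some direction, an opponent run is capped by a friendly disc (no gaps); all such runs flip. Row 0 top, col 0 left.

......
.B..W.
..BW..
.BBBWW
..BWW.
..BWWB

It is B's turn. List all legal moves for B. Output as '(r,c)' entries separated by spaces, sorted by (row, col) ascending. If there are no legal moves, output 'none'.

Answer: (0,5) (1,3) (2,4) (2,5) (4,5)

Derivation:
(0,3): no bracket -> illegal
(0,4): no bracket -> illegal
(0,5): flips 2 -> legal
(1,2): no bracket -> illegal
(1,3): flips 1 -> legal
(1,5): no bracket -> illegal
(2,4): flips 1 -> legal
(2,5): flips 2 -> legal
(4,5): flips 2 -> legal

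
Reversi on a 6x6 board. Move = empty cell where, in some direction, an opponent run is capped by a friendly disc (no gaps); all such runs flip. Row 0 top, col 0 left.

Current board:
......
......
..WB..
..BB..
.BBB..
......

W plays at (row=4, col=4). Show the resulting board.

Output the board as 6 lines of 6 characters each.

Place W at (4,4); scan 8 dirs for brackets.
Dir NW: opp run (3,3) capped by W -> flip
Dir N: first cell '.' (not opp) -> no flip
Dir NE: first cell '.' (not opp) -> no flip
Dir W: opp run (4,3) (4,2) (4,1), next='.' -> no flip
Dir E: first cell '.' (not opp) -> no flip
Dir SW: first cell '.' (not opp) -> no flip
Dir S: first cell '.' (not opp) -> no flip
Dir SE: first cell '.' (not opp) -> no flip
All flips: (3,3)

Answer: ......
......
..WB..
..BW..
.BBBW.
......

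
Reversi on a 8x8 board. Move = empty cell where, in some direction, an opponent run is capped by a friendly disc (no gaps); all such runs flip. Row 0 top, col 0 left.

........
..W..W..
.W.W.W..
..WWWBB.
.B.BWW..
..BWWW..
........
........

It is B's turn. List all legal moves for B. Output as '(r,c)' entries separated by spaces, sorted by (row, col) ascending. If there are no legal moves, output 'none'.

Answer: (0,5) (1,0) (1,3) (1,4) (1,6) (3,1) (4,6) (5,6) (6,2) (6,3) (6,5)

Derivation:
(0,1): no bracket -> illegal
(0,2): no bracket -> illegal
(0,3): no bracket -> illegal
(0,4): no bracket -> illegal
(0,5): flips 2 -> legal
(0,6): no bracket -> illegal
(1,0): flips 2 -> legal
(1,1): no bracket -> illegal
(1,3): flips 2 -> legal
(1,4): flips 3 -> legal
(1,6): flips 2 -> legal
(2,0): no bracket -> illegal
(2,2): no bracket -> illegal
(2,4): no bracket -> illegal
(2,6): no bracket -> illegal
(3,0): no bracket -> illegal
(3,1): flips 3 -> legal
(4,2): no bracket -> illegal
(4,6): flips 2 -> legal
(5,6): flips 3 -> legal
(6,2): flips 2 -> legal
(6,3): flips 3 -> legal
(6,4): no bracket -> illegal
(6,5): flips 3 -> legal
(6,6): no bracket -> illegal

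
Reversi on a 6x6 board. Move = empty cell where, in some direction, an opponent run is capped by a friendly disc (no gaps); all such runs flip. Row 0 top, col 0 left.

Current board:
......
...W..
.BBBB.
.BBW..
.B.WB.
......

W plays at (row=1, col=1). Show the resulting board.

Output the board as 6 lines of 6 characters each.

Place W at (1,1); scan 8 dirs for brackets.
Dir NW: first cell '.' (not opp) -> no flip
Dir N: first cell '.' (not opp) -> no flip
Dir NE: first cell '.' (not opp) -> no flip
Dir W: first cell '.' (not opp) -> no flip
Dir E: first cell '.' (not opp) -> no flip
Dir SW: first cell '.' (not opp) -> no flip
Dir S: opp run (2,1) (3,1) (4,1), next='.' -> no flip
Dir SE: opp run (2,2) capped by W -> flip
All flips: (2,2)

Answer: ......
.W.W..
.BWBB.
.BBW..
.B.WB.
......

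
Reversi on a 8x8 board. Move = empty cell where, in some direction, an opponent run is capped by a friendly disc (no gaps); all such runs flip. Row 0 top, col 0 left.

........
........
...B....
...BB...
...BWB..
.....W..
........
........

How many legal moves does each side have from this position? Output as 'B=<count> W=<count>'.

-- B to move --
(3,5): no bracket -> illegal
(4,6): no bracket -> illegal
(5,3): no bracket -> illegal
(5,4): flips 1 -> legal
(5,6): no bracket -> illegal
(6,4): no bracket -> illegal
(6,5): flips 1 -> legal
(6,6): flips 2 -> legal
B mobility = 3
-- W to move --
(1,2): no bracket -> illegal
(1,3): no bracket -> illegal
(1,4): no bracket -> illegal
(2,2): flips 1 -> legal
(2,4): flips 1 -> legal
(2,5): no bracket -> illegal
(3,2): no bracket -> illegal
(3,5): flips 1 -> legal
(3,6): no bracket -> illegal
(4,2): flips 1 -> legal
(4,6): flips 1 -> legal
(5,2): no bracket -> illegal
(5,3): no bracket -> illegal
(5,4): no bracket -> illegal
(5,6): no bracket -> illegal
W mobility = 5

Answer: B=3 W=5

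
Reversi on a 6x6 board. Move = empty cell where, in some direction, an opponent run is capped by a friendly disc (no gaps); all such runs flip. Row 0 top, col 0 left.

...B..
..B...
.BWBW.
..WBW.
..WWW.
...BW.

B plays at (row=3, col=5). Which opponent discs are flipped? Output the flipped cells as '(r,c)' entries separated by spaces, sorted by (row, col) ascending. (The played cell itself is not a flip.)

Dir NW: opp run (2,4), next='.' -> no flip
Dir N: first cell '.' (not opp) -> no flip
Dir NE: edge -> no flip
Dir W: opp run (3,4) capped by B -> flip
Dir E: edge -> no flip
Dir SW: opp run (4,4) capped by B -> flip
Dir S: first cell '.' (not opp) -> no flip
Dir SE: edge -> no flip

Answer: (3,4) (4,4)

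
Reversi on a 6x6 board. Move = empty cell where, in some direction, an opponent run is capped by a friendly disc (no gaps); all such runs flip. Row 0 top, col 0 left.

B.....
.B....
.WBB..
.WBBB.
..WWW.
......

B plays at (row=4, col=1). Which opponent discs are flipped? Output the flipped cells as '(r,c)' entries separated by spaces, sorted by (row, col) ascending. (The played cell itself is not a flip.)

Dir NW: first cell '.' (not opp) -> no flip
Dir N: opp run (3,1) (2,1) capped by B -> flip
Dir NE: first cell 'B' (not opp) -> no flip
Dir W: first cell '.' (not opp) -> no flip
Dir E: opp run (4,2) (4,3) (4,4), next='.' -> no flip
Dir SW: first cell '.' (not opp) -> no flip
Dir S: first cell '.' (not opp) -> no flip
Dir SE: first cell '.' (not opp) -> no flip

Answer: (2,1) (3,1)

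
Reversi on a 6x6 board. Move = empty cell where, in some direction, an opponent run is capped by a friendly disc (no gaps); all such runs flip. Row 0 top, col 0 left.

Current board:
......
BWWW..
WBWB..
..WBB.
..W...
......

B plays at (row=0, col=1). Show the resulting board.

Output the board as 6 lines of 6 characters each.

Answer: .B....
BBBW..
WBWB..
..WBB.
..W...
......

Derivation:
Place B at (0,1); scan 8 dirs for brackets.
Dir NW: edge -> no flip
Dir N: edge -> no flip
Dir NE: edge -> no flip
Dir W: first cell '.' (not opp) -> no flip
Dir E: first cell '.' (not opp) -> no flip
Dir SW: first cell 'B' (not opp) -> no flip
Dir S: opp run (1,1) capped by B -> flip
Dir SE: opp run (1,2) capped by B -> flip
All flips: (1,1) (1,2)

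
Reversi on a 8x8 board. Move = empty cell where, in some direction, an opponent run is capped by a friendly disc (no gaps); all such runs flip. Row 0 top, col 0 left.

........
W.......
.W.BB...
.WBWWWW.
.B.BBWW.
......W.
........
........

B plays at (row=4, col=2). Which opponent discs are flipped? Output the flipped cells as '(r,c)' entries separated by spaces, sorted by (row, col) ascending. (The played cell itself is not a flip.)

Answer: (3,3)

Derivation:
Dir NW: opp run (3,1), next='.' -> no flip
Dir N: first cell 'B' (not opp) -> no flip
Dir NE: opp run (3,3) capped by B -> flip
Dir W: first cell 'B' (not opp) -> no flip
Dir E: first cell 'B' (not opp) -> no flip
Dir SW: first cell '.' (not opp) -> no flip
Dir S: first cell '.' (not opp) -> no flip
Dir SE: first cell '.' (not opp) -> no flip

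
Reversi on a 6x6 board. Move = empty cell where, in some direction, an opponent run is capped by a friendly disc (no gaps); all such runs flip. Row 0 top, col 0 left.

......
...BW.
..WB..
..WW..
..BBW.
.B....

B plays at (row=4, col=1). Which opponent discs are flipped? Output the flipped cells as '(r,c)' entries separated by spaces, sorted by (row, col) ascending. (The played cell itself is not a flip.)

Answer: (3,2)

Derivation:
Dir NW: first cell '.' (not opp) -> no flip
Dir N: first cell '.' (not opp) -> no flip
Dir NE: opp run (3,2) capped by B -> flip
Dir W: first cell '.' (not opp) -> no flip
Dir E: first cell 'B' (not opp) -> no flip
Dir SW: first cell '.' (not opp) -> no flip
Dir S: first cell 'B' (not opp) -> no flip
Dir SE: first cell '.' (not opp) -> no flip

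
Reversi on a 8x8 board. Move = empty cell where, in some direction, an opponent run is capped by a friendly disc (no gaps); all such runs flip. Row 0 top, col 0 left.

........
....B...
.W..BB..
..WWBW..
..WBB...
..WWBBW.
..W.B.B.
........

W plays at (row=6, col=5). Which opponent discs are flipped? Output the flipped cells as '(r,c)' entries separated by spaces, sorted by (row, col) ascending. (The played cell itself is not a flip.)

Answer: (4,3) (5,4)

Derivation:
Dir NW: opp run (5,4) (4,3) capped by W -> flip
Dir N: opp run (5,5), next='.' -> no flip
Dir NE: first cell 'W' (not opp) -> no flip
Dir W: opp run (6,4), next='.' -> no flip
Dir E: opp run (6,6), next='.' -> no flip
Dir SW: first cell '.' (not opp) -> no flip
Dir S: first cell '.' (not opp) -> no flip
Dir SE: first cell '.' (not opp) -> no flip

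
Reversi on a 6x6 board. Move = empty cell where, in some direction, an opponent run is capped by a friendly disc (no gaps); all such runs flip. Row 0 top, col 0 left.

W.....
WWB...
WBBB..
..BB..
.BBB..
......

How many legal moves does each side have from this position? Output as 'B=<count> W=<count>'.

Answer: B=1 W=5

Derivation:
-- B to move --
(0,1): flips 1 -> legal
(0,2): no bracket -> illegal
(3,0): no bracket -> illegal
(3,1): no bracket -> illegal
B mobility = 1
-- W to move --
(0,1): no bracket -> illegal
(0,2): no bracket -> illegal
(0,3): no bracket -> illegal
(1,3): flips 1 -> legal
(1,4): no bracket -> illegal
(2,4): flips 3 -> legal
(3,0): no bracket -> illegal
(3,1): flips 1 -> legal
(3,4): no bracket -> illegal
(4,0): no bracket -> illegal
(4,4): flips 2 -> legal
(5,0): no bracket -> illegal
(5,1): no bracket -> illegal
(5,2): no bracket -> illegal
(5,3): no bracket -> illegal
(5,4): flips 3 -> legal
W mobility = 5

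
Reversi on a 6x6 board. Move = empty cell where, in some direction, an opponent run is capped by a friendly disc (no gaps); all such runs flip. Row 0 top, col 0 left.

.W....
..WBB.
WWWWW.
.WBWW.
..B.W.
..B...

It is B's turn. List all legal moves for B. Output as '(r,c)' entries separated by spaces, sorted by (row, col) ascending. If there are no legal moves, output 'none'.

(0,0): no bracket -> illegal
(0,2): flips 2 -> legal
(0,3): no bracket -> illegal
(1,0): flips 1 -> legal
(1,1): flips 1 -> legal
(1,5): flips 2 -> legal
(2,5): no bracket -> illegal
(3,0): flips 1 -> legal
(3,5): flips 3 -> legal
(4,0): flips 2 -> legal
(4,1): no bracket -> illegal
(4,3): flips 2 -> legal
(4,5): no bracket -> illegal
(5,3): no bracket -> illegal
(5,4): flips 3 -> legal
(5,5): no bracket -> illegal

Answer: (0,2) (1,0) (1,1) (1,5) (3,0) (3,5) (4,0) (4,3) (5,4)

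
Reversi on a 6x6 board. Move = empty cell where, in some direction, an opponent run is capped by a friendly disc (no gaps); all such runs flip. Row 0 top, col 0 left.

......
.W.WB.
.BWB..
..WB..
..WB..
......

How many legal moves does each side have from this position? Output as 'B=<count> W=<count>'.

-- B to move --
(0,0): flips 2 -> legal
(0,1): flips 1 -> legal
(0,2): no bracket -> illegal
(0,3): flips 1 -> legal
(0,4): no bracket -> illegal
(1,0): no bracket -> illegal
(1,2): flips 1 -> legal
(2,0): no bracket -> illegal
(2,4): no bracket -> illegal
(3,1): flips 1 -> legal
(4,1): flips 2 -> legal
(5,1): flips 1 -> legal
(5,2): no bracket -> illegal
(5,3): no bracket -> illegal
B mobility = 7
-- W to move --
(0,3): no bracket -> illegal
(0,4): no bracket -> illegal
(0,5): flips 2 -> legal
(1,0): flips 1 -> legal
(1,2): no bracket -> illegal
(1,5): flips 1 -> legal
(2,0): flips 1 -> legal
(2,4): flips 2 -> legal
(2,5): no bracket -> illegal
(3,0): no bracket -> illegal
(3,1): flips 1 -> legal
(3,4): flips 1 -> legal
(4,4): flips 2 -> legal
(5,2): no bracket -> illegal
(5,3): flips 3 -> legal
(5,4): flips 1 -> legal
W mobility = 10

Answer: B=7 W=10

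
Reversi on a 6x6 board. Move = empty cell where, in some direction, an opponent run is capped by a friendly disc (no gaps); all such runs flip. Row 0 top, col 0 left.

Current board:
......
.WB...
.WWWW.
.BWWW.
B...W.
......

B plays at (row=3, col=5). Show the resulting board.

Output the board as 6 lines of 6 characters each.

Place B at (3,5); scan 8 dirs for brackets.
Dir NW: opp run (2,4), next='.' -> no flip
Dir N: first cell '.' (not opp) -> no flip
Dir NE: edge -> no flip
Dir W: opp run (3,4) (3,3) (3,2) capped by B -> flip
Dir E: edge -> no flip
Dir SW: opp run (4,4), next='.' -> no flip
Dir S: first cell '.' (not opp) -> no flip
Dir SE: edge -> no flip
All flips: (3,2) (3,3) (3,4)

Answer: ......
.WB...
.WWWW.
.BBBBB
B...W.
......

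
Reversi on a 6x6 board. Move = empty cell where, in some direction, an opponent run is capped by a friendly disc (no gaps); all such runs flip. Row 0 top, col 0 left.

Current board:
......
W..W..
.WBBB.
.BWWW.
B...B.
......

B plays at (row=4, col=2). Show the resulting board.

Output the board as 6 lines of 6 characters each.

Answer: ......
W..W..
.WBBB.
.BBBW.
B.B.B.
......

Derivation:
Place B at (4,2); scan 8 dirs for brackets.
Dir NW: first cell 'B' (not opp) -> no flip
Dir N: opp run (3,2) capped by B -> flip
Dir NE: opp run (3,3) capped by B -> flip
Dir W: first cell '.' (not opp) -> no flip
Dir E: first cell '.' (not opp) -> no flip
Dir SW: first cell '.' (not opp) -> no flip
Dir S: first cell '.' (not opp) -> no flip
Dir SE: first cell '.' (not opp) -> no flip
All flips: (3,2) (3,3)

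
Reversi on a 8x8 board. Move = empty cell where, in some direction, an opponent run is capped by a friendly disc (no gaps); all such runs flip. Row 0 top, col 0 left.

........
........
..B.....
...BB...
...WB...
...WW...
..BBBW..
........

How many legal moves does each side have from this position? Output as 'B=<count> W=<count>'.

Answer: B=4 W=11

Derivation:
-- B to move --
(3,2): no bracket -> illegal
(4,2): flips 2 -> legal
(4,5): flips 1 -> legal
(5,2): flips 1 -> legal
(5,5): no bracket -> illegal
(5,6): no bracket -> illegal
(6,6): flips 1 -> legal
(7,4): no bracket -> illegal
(7,5): no bracket -> illegal
(7,6): no bracket -> illegal
B mobility = 4
-- W to move --
(1,1): no bracket -> illegal
(1,2): no bracket -> illegal
(1,3): no bracket -> illegal
(2,1): no bracket -> illegal
(2,3): flips 1 -> legal
(2,4): flips 2 -> legal
(2,5): flips 1 -> legal
(3,1): no bracket -> illegal
(3,2): no bracket -> illegal
(3,5): flips 1 -> legal
(4,2): no bracket -> illegal
(4,5): flips 1 -> legal
(5,1): no bracket -> illegal
(5,2): no bracket -> illegal
(5,5): no bracket -> illegal
(6,1): flips 3 -> legal
(7,1): flips 1 -> legal
(7,2): flips 1 -> legal
(7,3): flips 1 -> legal
(7,4): flips 1 -> legal
(7,5): flips 1 -> legal
W mobility = 11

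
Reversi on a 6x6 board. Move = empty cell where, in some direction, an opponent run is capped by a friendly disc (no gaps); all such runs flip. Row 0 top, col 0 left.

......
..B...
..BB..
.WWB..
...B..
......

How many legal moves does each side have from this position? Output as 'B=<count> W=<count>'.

Answer: B=5 W=5

Derivation:
-- B to move --
(2,0): no bracket -> illegal
(2,1): flips 1 -> legal
(3,0): flips 2 -> legal
(4,0): flips 1 -> legal
(4,1): flips 1 -> legal
(4,2): flips 1 -> legal
B mobility = 5
-- W to move --
(0,1): no bracket -> illegal
(0,2): flips 2 -> legal
(0,3): no bracket -> illegal
(1,1): no bracket -> illegal
(1,3): flips 1 -> legal
(1,4): flips 1 -> legal
(2,1): no bracket -> illegal
(2,4): no bracket -> illegal
(3,4): flips 1 -> legal
(4,2): no bracket -> illegal
(4,4): no bracket -> illegal
(5,2): no bracket -> illegal
(5,3): no bracket -> illegal
(5,4): flips 1 -> legal
W mobility = 5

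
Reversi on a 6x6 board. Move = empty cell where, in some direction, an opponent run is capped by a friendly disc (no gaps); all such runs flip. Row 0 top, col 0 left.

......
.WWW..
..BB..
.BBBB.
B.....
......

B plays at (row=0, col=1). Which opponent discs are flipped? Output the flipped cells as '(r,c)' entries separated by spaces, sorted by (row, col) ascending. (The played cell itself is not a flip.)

Answer: (1,2)

Derivation:
Dir NW: edge -> no flip
Dir N: edge -> no flip
Dir NE: edge -> no flip
Dir W: first cell '.' (not opp) -> no flip
Dir E: first cell '.' (not opp) -> no flip
Dir SW: first cell '.' (not opp) -> no flip
Dir S: opp run (1,1), next='.' -> no flip
Dir SE: opp run (1,2) capped by B -> flip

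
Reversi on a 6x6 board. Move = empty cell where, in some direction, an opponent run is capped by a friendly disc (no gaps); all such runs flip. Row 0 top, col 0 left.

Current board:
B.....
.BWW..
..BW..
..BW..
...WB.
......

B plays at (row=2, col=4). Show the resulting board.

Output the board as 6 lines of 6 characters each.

Answer: B.....
.BWW..
..BBB.
..BW..
...WB.
......

Derivation:
Place B at (2,4); scan 8 dirs for brackets.
Dir NW: opp run (1,3), next='.' -> no flip
Dir N: first cell '.' (not opp) -> no flip
Dir NE: first cell '.' (not opp) -> no flip
Dir W: opp run (2,3) capped by B -> flip
Dir E: first cell '.' (not opp) -> no flip
Dir SW: opp run (3,3), next='.' -> no flip
Dir S: first cell '.' (not opp) -> no flip
Dir SE: first cell '.' (not opp) -> no flip
All flips: (2,3)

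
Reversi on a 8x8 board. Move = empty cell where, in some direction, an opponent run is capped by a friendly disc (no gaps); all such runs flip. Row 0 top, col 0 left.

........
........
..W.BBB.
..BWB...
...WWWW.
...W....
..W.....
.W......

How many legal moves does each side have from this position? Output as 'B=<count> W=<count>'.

-- B to move --
(1,1): no bracket -> illegal
(1,2): flips 1 -> legal
(1,3): no bracket -> illegal
(2,1): no bracket -> illegal
(2,3): no bracket -> illegal
(3,1): no bracket -> illegal
(3,5): no bracket -> illegal
(3,6): no bracket -> illegal
(3,7): no bracket -> illegal
(4,2): flips 1 -> legal
(4,7): no bracket -> illegal
(5,1): no bracket -> illegal
(5,2): flips 1 -> legal
(5,4): flips 2 -> legal
(5,5): no bracket -> illegal
(5,6): flips 1 -> legal
(5,7): no bracket -> illegal
(6,0): no bracket -> illegal
(6,1): no bracket -> illegal
(6,3): no bracket -> illegal
(6,4): no bracket -> illegal
(7,0): no bracket -> illegal
(7,2): no bracket -> illegal
(7,3): no bracket -> illegal
B mobility = 5
-- W to move --
(1,3): no bracket -> illegal
(1,4): flips 2 -> legal
(1,5): flips 1 -> legal
(1,6): flips 2 -> legal
(1,7): no bracket -> illegal
(2,1): flips 1 -> legal
(2,3): flips 1 -> legal
(2,7): no bracket -> illegal
(3,1): flips 1 -> legal
(3,5): flips 1 -> legal
(3,6): no bracket -> illegal
(3,7): no bracket -> illegal
(4,1): no bracket -> illegal
(4,2): flips 1 -> legal
W mobility = 8

Answer: B=5 W=8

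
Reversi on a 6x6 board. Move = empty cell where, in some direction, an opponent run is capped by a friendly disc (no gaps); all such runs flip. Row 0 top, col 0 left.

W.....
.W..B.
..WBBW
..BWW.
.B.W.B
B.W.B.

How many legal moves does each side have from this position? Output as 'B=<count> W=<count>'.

-- B to move --
(0,1): no bracket -> illegal
(0,2): no bracket -> illegal
(1,0): no bracket -> illegal
(1,2): flips 1 -> legal
(1,3): no bracket -> illegal
(1,5): no bracket -> illegal
(2,0): no bracket -> illegal
(2,1): flips 1 -> legal
(3,1): no bracket -> illegal
(3,5): flips 2 -> legal
(4,2): flips 1 -> legal
(4,4): flips 1 -> legal
(5,1): no bracket -> illegal
(5,3): flips 2 -> legal
B mobility = 6
-- W to move --
(0,3): flips 1 -> legal
(0,4): flips 2 -> legal
(0,5): no bracket -> illegal
(1,2): flips 1 -> legal
(1,3): flips 1 -> legal
(1,5): flips 1 -> legal
(2,1): flips 1 -> legal
(3,0): flips 1 -> legal
(3,1): flips 1 -> legal
(3,5): no bracket -> illegal
(4,0): no bracket -> illegal
(4,2): flips 1 -> legal
(4,4): no bracket -> illegal
(5,1): no bracket -> illegal
(5,3): no bracket -> illegal
(5,5): no bracket -> illegal
W mobility = 9

Answer: B=6 W=9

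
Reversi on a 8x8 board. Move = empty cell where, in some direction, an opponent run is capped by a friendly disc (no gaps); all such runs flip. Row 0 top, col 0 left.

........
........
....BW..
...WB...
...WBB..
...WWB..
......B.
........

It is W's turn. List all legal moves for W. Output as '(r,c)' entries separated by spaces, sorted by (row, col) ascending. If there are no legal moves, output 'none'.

(1,3): no bracket -> illegal
(1,4): flips 3 -> legal
(1,5): flips 1 -> legal
(2,3): flips 1 -> legal
(3,5): flips 2 -> legal
(3,6): flips 1 -> legal
(4,6): flips 2 -> legal
(5,6): flips 1 -> legal
(5,7): no bracket -> illegal
(6,4): no bracket -> illegal
(6,5): no bracket -> illegal
(6,7): no bracket -> illegal
(7,5): no bracket -> illegal
(7,6): no bracket -> illegal
(7,7): flips 3 -> legal

Answer: (1,4) (1,5) (2,3) (3,5) (3,6) (4,6) (5,6) (7,7)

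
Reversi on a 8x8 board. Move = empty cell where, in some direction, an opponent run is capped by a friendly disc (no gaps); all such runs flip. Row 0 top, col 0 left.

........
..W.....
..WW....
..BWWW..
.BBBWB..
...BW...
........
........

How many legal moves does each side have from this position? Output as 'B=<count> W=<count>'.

Answer: B=11 W=12

Derivation:
-- B to move --
(0,1): flips 3 -> legal
(0,2): flips 2 -> legal
(0,3): no bracket -> illegal
(1,1): no bracket -> illegal
(1,3): flips 2 -> legal
(1,4): flips 1 -> legal
(2,1): no bracket -> illegal
(2,4): flips 1 -> legal
(2,5): flips 2 -> legal
(2,6): flips 2 -> legal
(3,1): no bracket -> illegal
(3,6): flips 3 -> legal
(4,6): no bracket -> illegal
(5,5): flips 1 -> legal
(6,3): flips 1 -> legal
(6,4): no bracket -> illegal
(6,5): flips 1 -> legal
B mobility = 11
-- W to move --
(2,1): flips 2 -> legal
(3,0): no bracket -> illegal
(3,1): flips 1 -> legal
(3,6): flips 1 -> legal
(4,0): flips 3 -> legal
(4,6): flips 1 -> legal
(5,0): flips 2 -> legal
(5,1): flips 1 -> legal
(5,2): flips 4 -> legal
(5,5): flips 1 -> legal
(5,6): flips 1 -> legal
(6,2): flips 1 -> legal
(6,3): flips 2 -> legal
(6,4): no bracket -> illegal
W mobility = 12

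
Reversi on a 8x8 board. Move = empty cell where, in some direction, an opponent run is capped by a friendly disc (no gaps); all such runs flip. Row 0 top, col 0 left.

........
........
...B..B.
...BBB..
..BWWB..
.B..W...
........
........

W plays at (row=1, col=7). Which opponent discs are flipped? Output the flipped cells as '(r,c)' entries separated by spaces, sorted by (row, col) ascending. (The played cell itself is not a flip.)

Answer: (2,6) (3,5)

Derivation:
Dir NW: first cell '.' (not opp) -> no flip
Dir N: first cell '.' (not opp) -> no flip
Dir NE: edge -> no flip
Dir W: first cell '.' (not opp) -> no flip
Dir E: edge -> no flip
Dir SW: opp run (2,6) (3,5) capped by W -> flip
Dir S: first cell '.' (not opp) -> no flip
Dir SE: edge -> no flip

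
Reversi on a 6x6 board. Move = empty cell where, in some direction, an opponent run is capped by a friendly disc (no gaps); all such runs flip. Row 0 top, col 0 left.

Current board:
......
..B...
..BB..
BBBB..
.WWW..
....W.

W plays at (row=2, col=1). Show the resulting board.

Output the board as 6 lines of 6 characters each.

Answer: ......
..B...
.WBB..
BWWB..
.WWW..
....W.

Derivation:
Place W at (2,1); scan 8 dirs for brackets.
Dir NW: first cell '.' (not opp) -> no flip
Dir N: first cell '.' (not opp) -> no flip
Dir NE: opp run (1,2), next='.' -> no flip
Dir W: first cell '.' (not opp) -> no flip
Dir E: opp run (2,2) (2,3), next='.' -> no flip
Dir SW: opp run (3,0), next=edge -> no flip
Dir S: opp run (3,1) capped by W -> flip
Dir SE: opp run (3,2) capped by W -> flip
All flips: (3,1) (3,2)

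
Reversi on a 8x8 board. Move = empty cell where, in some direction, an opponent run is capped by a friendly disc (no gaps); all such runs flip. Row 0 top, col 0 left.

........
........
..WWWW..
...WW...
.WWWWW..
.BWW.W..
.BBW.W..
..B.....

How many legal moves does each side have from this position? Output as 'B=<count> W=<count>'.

Answer: B=7 W=4

Derivation:
-- B to move --
(1,1): no bracket -> illegal
(1,2): no bracket -> illegal
(1,3): no bracket -> illegal
(1,4): no bracket -> illegal
(1,5): flips 3 -> legal
(1,6): flips 4 -> legal
(2,1): no bracket -> illegal
(2,6): no bracket -> illegal
(3,0): no bracket -> illegal
(3,1): flips 1 -> legal
(3,2): flips 2 -> legal
(3,5): flips 2 -> legal
(3,6): no bracket -> illegal
(4,0): no bracket -> illegal
(4,6): no bracket -> illegal
(5,0): no bracket -> illegal
(5,4): flips 3 -> legal
(5,6): no bracket -> illegal
(6,4): flips 1 -> legal
(6,6): no bracket -> illegal
(7,3): no bracket -> illegal
(7,4): no bracket -> illegal
(7,5): no bracket -> illegal
(7,6): no bracket -> illegal
B mobility = 7
-- W to move --
(4,0): no bracket -> illegal
(5,0): flips 1 -> legal
(6,0): flips 3 -> legal
(7,0): flips 1 -> legal
(7,1): flips 3 -> legal
(7,3): no bracket -> illegal
W mobility = 4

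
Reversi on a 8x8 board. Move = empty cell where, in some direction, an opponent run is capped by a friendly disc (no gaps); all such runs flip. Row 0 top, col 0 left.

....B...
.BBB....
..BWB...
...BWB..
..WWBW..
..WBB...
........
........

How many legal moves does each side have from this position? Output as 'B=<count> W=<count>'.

-- B to move --
(1,4): no bracket -> illegal
(2,5): no bracket -> illegal
(3,1): flips 1 -> legal
(3,2): flips 1 -> legal
(3,6): flips 1 -> legal
(4,1): flips 2 -> legal
(4,6): flips 1 -> legal
(5,1): flips 2 -> legal
(5,5): flips 1 -> legal
(5,6): flips 3 -> legal
(6,1): no bracket -> illegal
(6,2): no bracket -> illegal
(6,3): no bracket -> illegal
B mobility = 8
-- W to move --
(0,0): no bracket -> illegal
(0,1): flips 1 -> legal
(0,2): no bracket -> illegal
(0,3): flips 1 -> legal
(0,5): no bracket -> illegal
(1,0): no bracket -> illegal
(1,4): flips 1 -> legal
(1,5): flips 2 -> legal
(2,0): no bracket -> illegal
(2,1): flips 1 -> legal
(2,5): flips 2 -> legal
(2,6): no bracket -> illegal
(3,1): no bracket -> illegal
(3,2): flips 1 -> legal
(3,6): flips 1 -> legal
(4,6): no bracket -> illegal
(5,5): flips 2 -> legal
(6,2): no bracket -> illegal
(6,3): flips 2 -> legal
(6,4): flips 3 -> legal
(6,5): flips 1 -> legal
W mobility = 12

Answer: B=8 W=12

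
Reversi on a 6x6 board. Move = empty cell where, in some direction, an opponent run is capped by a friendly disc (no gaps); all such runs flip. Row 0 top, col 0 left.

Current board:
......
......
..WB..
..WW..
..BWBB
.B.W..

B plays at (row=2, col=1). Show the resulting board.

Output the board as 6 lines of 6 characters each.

Place B at (2,1); scan 8 dirs for brackets.
Dir NW: first cell '.' (not opp) -> no flip
Dir N: first cell '.' (not opp) -> no flip
Dir NE: first cell '.' (not opp) -> no flip
Dir W: first cell '.' (not opp) -> no flip
Dir E: opp run (2,2) capped by B -> flip
Dir SW: first cell '.' (not opp) -> no flip
Dir S: first cell '.' (not opp) -> no flip
Dir SE: opp run (3,2) (4,3), next='.' -> no flip
All flips: (2,2)

Answer: ......
......
.BBB..
..WW..
..BWBB
.B.W..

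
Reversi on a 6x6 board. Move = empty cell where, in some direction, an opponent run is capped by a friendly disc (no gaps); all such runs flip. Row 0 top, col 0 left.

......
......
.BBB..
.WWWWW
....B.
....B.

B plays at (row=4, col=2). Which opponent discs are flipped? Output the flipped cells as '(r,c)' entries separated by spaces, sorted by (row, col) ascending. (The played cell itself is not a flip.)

Answer: (3,2)

Derivation:
Dir NW: opp run (3,1), next='.' -> no flip
Dir N: opp run (3,2) capped by B -> flip
Dir NE: opp run (3,3), next='.' -> no flip
Dir W: first cell '.' (not opp) -> no flip
Dir E: first cell '.' (not opp) -> no flip
Dir SW: first cell '.' (not opp) -> no flip
Dir S: first cell '.' (not opp) -> no flip
Dir SE: first cell '.' (not opp) -> no flip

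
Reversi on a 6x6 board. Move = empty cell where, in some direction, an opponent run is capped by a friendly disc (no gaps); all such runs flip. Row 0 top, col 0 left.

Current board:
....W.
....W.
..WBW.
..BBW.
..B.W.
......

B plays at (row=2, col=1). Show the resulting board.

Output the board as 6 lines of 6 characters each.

Answer: ....W.
....W.
.BBBW.
..BBW.
..B.W.
......

Derivation:
Place B at (2,1); scan 8 dirs for brackets.
Dir NW: first cell '.' (not opp) -> no flip
Dir N: first cell '.' (not opp) -> no flip
Dir NE: first cell '.' (not opp) -> no flip
Dir W: first cell '.' (not opp) -> no flip
Dir E: opp run (2,2) capped by B -> flip
Dir SW: first cell '.' (not opp) -> no flip
Dir S: first cell '.' (not opp) -> no flip
Dir SE: first cell 'B' (not opp) -> no flip
All flips: (2,2)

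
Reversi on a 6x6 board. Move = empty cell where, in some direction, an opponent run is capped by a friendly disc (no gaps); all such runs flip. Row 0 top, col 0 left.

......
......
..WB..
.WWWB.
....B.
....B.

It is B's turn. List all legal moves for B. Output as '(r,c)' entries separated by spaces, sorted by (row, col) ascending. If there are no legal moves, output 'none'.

(1,1): flips 2 -> legal
(1,2): no bracket -> illegal
(1,3): no bracket -> illegal
(2,0): no bracket -> illegal
(2,1): flips 1 -> legal
(2,4): no bracket -> illegal
(3,0): flips 3 -> legal
(4,0): no bracket -> illegal
(4,1): flips 1 -> legal
(4,2): no bracket -> illegal
(4,3): flips 1 -> legal

Answer: (1,1) (2,1) (3,0) (4,1) (4,3)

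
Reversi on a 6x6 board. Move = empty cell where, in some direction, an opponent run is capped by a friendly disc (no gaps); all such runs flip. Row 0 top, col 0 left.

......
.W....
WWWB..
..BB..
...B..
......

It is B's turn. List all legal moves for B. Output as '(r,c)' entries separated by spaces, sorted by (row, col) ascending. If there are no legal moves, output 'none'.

Answer: (0,0) (1,0) (1,2)

Derivation:
(0,0): flips 2 -> legal
(0,1): no bracket -> illegal
(0,2): no bracket -> illegal
(1,0): flips 1 -> legal
(1,2): flips 1 -> legal
(1,3): no bracket -> illegal
(3,0): no bracket -> illegal
(3,1): no bracket -> illegal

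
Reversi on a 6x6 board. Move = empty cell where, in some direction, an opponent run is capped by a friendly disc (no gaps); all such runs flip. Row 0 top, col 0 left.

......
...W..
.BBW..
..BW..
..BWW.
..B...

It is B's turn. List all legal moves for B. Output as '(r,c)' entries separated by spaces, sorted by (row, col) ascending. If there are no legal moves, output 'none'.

(0,2): no bracket -> illegal
(0,3): no bracket -> illegal
(0,4): flips 1 -> legal
(1,2): no bracket -> illegal
(1,4): flips 1 -> legal
(2,4): flips 2 -> legal
(3,4): flips 2 -> legal
(3,5): no bracket -> illegal
(4,5): flips 2 -> legal
(5,3): no bracket -> illegal
(5,4): flips 1 -> legal
(5,5): flips 2 -> legal

Answer: (0,4) (1,4) (2,4) (3,4) (4,5) (5,4) (5,5)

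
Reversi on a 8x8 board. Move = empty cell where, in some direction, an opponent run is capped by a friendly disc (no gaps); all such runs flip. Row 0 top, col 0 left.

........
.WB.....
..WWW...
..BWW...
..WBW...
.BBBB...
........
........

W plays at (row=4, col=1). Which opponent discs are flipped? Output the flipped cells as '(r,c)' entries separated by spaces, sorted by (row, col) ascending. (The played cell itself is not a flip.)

Answer: (3,2)

Derivation:
Dir NW: first cell '.' (not opp) -> no flip
Dir N: first cell '.' (not opp) -> no flip
Dir NE: opp run (3,2) capped by W -> flip
Dir W: first cell '.' (not opp) -> no flip
Dir E: first cell 'W' (not opp) -> no flip
Dir SW: first cell '.' (not opp) -> no flip
Dir S: opp run (5,1), next='.' -> no flip
Dir SE: opp run (5,2), next='.' -> no flip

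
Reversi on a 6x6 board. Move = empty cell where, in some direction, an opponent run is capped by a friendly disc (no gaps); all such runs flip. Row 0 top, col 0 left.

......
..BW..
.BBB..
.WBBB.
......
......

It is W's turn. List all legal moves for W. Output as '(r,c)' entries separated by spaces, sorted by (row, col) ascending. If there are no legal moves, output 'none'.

Answer: (1,1) (3,5) (4,3)

Derivation:
(0,1): no bracket -> illegal
(0,2): no bracket -> illegal
(0,3): no bracket -> illegal
(1,0): no bracket -> illegal
(1,1): flips 2 -> legal
(1,4): no bracket -> illegal
(2,0): no bracket -> illegal
(2,4): no bracket -> illegal
(2,5): no bracket -> illegal
(3,0): no bracket -> illegal
(3,5): flips 3 -> legal
(4,1): no bracket -> illegal
(4,2): no bracket -> illegal
(4,3): flips 2 -> legal
(4,4): no bracket -> illegal
(4,5): no bracket -> illegal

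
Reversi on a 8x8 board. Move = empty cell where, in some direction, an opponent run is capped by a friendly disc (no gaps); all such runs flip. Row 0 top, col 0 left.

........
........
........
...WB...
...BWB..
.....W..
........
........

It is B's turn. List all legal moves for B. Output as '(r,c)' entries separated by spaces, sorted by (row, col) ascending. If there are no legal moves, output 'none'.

Answer: (2,3) (3,2) (5,4) (6,5)

Derivation:
(2,2): no bracket -> illegal
(2,3): flips 1 -> legal
(2,4): no bracket -> illegal
(3,2): flips 1 -> legal
(3,5): no bracket -> illegal
(4,2): no bracket -> illegal
(4,6): no bracket -> illegal
(5,3): no bracket -> illegal
(5,4): flips 1 -> legal
(5,6): no bracket -> illegal
(6,4): no bracket -> illegal
(6,5): flips 1 -> legal
(6,6): no bracket -> illegal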